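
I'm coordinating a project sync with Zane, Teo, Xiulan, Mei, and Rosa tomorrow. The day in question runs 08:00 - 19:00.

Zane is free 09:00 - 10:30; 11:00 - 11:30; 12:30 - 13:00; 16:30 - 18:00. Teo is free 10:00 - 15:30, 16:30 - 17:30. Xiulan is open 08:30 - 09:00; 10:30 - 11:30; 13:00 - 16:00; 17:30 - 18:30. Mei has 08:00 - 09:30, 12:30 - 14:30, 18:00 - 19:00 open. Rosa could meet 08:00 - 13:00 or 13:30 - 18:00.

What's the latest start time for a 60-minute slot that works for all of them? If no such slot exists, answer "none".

none

Zane ∩ Teo: 10:00-10:30, 11:00-11:30, 12:30-13:00, 16:30-17:30.
Zane ∩ Teo ∩ Xiulan: 11:00-11:30.
Zane ∩ Teo ∩ Xiulan ∩ Mei: ∅.
Zane ∩ Teo ∩ Xiulan ∩ Mei ∩ Rosa: ∅.
There is no time when everyone is free.
No common window is at least 60 minutes long.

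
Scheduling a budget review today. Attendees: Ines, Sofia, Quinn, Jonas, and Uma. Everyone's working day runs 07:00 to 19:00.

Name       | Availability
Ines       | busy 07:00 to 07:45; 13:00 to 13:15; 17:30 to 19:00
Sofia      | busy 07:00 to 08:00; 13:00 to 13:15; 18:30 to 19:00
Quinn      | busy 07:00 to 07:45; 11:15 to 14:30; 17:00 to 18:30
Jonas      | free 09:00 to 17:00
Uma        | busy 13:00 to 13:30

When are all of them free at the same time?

09:00-11:15, 14:30-17:00

Ines free: 07:45-13:00, 13:15-17:30 (invert busy blocks within the working day).
Sofia free: 08:00-13:00, 13:15-18:30 (invert busy blocks within the working day).
Quinn free: 07:45-11:15, 14:30-17:00, 18:30-19:00 (invert busy blocks within the working day).
Jonas free: 09:00-17:00.
Uma free: 07:00-13:00, 13:30-19:00 (invert busy blocks within the working day).
Ines ∩ Sofia: 08:00-13:00, 13:15-17:30.
Ines ∩ Sofia ∩ Quinn: 08:00-11:15, 14:30-17:00.
Ines ∩ Sofia ∩ Quinn ∩ Jonas: 09:00-11:15, 14:30-17:00.
Ines ∩ Sofia ∩ Quinn ∩ Jonas ∩ Uma: 09:00-11:15, 14:30-17:00.
So the common availability across everyone is 09:00-11:15, 14:30-17:00.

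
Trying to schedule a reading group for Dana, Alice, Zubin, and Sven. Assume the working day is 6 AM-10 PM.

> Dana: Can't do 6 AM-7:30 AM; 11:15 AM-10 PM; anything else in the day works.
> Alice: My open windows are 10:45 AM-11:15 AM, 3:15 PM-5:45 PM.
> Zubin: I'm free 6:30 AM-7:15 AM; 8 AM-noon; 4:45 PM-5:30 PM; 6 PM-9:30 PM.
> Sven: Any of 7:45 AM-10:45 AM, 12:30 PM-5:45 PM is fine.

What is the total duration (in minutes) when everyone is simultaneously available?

0

Dana free: 07:30-11:15 (invert busy blocks within the working day).
Alice free: 10:45-11:15, 15:15-17:45.
Zubin free: 06:30-07:15, 08:00-12:00, 16:45-17:30, 18:00-21:30.
Sven free: 07:45-10:45, 12:30-17:45.
Dana ∩ Alice: 10:45-11:15.
Dana ∩ Alice ∩ Zubin: 10:45-11:15.
Dana ∩ Alice ∩ Zubin ∩ Sven: ∅.
There is no time when everyone is free.
There is no common window, so the total is 0 minutes.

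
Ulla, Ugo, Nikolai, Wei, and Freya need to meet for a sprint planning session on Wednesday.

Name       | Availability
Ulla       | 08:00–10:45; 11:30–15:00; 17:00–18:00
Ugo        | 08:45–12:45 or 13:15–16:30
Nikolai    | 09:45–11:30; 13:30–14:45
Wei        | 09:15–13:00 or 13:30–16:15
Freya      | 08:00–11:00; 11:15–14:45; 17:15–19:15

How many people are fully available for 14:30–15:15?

Ugo and Wei can make the full 14:30-15:15 slot — that's 2.

2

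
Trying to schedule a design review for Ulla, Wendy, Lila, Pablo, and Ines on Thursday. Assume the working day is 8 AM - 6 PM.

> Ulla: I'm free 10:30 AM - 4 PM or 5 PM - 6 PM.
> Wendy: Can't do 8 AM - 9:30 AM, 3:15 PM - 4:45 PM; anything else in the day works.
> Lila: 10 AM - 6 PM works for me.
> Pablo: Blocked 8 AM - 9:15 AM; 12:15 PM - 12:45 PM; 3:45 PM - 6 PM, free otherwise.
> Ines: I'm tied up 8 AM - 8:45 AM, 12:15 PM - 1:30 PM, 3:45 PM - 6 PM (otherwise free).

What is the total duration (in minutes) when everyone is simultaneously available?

210

Ulla free: 10:30-16:00, 17:00-18:00.
Wendy free: 09:30-15:15, 16:45-18:00 (invert busy blocks within the working day).
Lila free: 10:00-18:00.
Pablo free: 09:15-12:15, 12:45-15:45 (invert busy blocks within the working day).
Ines free: 08:45-12:15, 13:30-15:45 (invert busy blocks within the working day).
Ulla ∩ Wendy: 10:30-15:15, 17:00-18:00.
Ulla ∩ Wendy ∩ Lila: 10:30-15:15, 17:00-18:00.
Ulla ∩ Wendy ∩ Lila ∩ Pablo: 10:30-12:15, 12:45-15:15.
Ulla ∩ Wendy ∩ Lila ∩ Pablo ∩ Ines: 10:30-12:15, 13:30-15:15.
Summing the common windows: 105 + 105 = 210 minutes.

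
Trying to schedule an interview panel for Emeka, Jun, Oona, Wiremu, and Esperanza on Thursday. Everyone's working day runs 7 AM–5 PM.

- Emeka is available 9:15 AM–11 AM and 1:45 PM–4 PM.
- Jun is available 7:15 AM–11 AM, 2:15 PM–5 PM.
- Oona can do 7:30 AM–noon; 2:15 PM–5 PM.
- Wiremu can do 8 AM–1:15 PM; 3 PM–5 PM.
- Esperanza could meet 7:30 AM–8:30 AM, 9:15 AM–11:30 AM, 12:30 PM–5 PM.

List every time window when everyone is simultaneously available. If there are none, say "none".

09:15-11:00, 15:00-16:00

Emeka ∩ Jun: 09:15-11:00, 14:15-16:00.
Emeka ∩ Jun ∩ Oona: 09:15-11:00, 14:15-16:00.
Emeka ∩ Jun ∩ Oona ∩ Wiremu: 09:15-11:00, 15:00-16:00.
Emeka ∩ Jun ∩ Oona ∩ Wiremu ∩ Esperanza: 09:15-11:00, 15:00-16:00.
Those are the intersection windows.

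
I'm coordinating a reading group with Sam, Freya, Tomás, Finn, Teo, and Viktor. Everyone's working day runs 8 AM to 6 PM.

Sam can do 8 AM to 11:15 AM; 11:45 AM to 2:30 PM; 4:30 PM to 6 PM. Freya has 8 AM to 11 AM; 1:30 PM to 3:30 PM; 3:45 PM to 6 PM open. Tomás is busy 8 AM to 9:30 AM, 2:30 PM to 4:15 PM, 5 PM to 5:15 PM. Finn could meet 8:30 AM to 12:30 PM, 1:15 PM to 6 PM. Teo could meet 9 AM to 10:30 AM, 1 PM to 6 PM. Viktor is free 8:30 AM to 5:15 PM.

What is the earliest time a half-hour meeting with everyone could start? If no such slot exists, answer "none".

09:30

Sam free: 08:00-11:15, 11:45-14:30, 16:30-18:00.
Freya free: 08:00-11:00, 13:30-15:30, 15:45-18:00.
Tomás free: 09:30-14:30, 16:15-17:00, 17:15-18:00 (invert busy blocks within the working day).
Finn free: 08:30-12:30, 13:15-18:00.
Teo free: 09:00-10:30, 13:00-18:00.
Viktor free: 08:30-17:15.
Sam ∩ Freya: 08:00-11:00, 13:30-14:30, 16:30-18:00.
Sam ∩ Freya ∩ Tomás: 09:30-11:00, 13:30-14:30, 16:30-17:00, 17:15-18:00.
Sam ∩ Freya ∩ Tomás ∩ Finn: 09:30-11:00, 13:30-14:30, 16:30-17:00, 17:15-18:00.
Sam ∩ Freya ∩ Tomás ∩ Finn ∩ Teo: 09:30-10:30, 13:30-14:30, 16:30-17:00, 17:15-18:00.
Sam ∩ Freya ∩ Tomás ∩ Finn ∩ Teo ∩ Viktor: 09:30-10:30, 13:30-14:30, 16:30-17:00.
Those are the intersection windows.
The first common window of at least 30 minutes is 09:30-10:30, so the earliest start is 09:30.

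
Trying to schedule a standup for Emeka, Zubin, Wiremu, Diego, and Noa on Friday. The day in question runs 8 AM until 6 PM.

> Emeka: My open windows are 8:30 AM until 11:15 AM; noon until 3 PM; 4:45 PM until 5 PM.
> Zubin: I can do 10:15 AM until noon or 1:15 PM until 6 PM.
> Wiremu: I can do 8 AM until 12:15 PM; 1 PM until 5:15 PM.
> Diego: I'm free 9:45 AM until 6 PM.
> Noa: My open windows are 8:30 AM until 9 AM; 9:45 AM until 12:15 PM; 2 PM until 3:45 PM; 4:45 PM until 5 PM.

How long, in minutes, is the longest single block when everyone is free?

Emeka ∩ Zubin: 10:15-11:15, 13:15-15:00, 16:45-17:00.
Emeka ∩ Zubin ∩ Wiremu: 10:15-11:15, 13:15-15:00, 16:45-17:00.
Emeka ∩ Zubin ∩ Wiremu ∩ Diego: 10:15-11:15, 13:15-15:00, 16:45-17:00.
Emeka ∩ Zubin ∩ Wiremu ∩ Diego ∩ Noa: 10:15-11:15, 14:00-15:00, 16:45-17:00.
So the common availability across everyone is 10:15-11:15, 14:00-15:00, 16:45-17:00.
The longest is 10:15-11:15 at 60 minutes.

60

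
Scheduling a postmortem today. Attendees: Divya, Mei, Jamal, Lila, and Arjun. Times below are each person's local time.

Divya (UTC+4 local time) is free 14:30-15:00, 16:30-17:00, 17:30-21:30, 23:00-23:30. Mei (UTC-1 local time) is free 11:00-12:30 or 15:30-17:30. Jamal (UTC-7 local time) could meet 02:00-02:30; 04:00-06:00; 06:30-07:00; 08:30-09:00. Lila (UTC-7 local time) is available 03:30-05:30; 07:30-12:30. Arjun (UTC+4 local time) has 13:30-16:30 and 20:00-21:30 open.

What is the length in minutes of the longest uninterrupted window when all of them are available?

0

Divya in UTC: 10:30-11:00, 12:30-13:00, 13:30-17:30, 19:00-19:30 (subtract 4h to convert from UTC+4).
Mei in UTC: 12:00-13:30, 16:30-18:30 (add 1h to convert from UTC-1).
Jamal in UTC: 09:00-09:30, 11:00-13:00, 13:30-14:00, 15:30-16:00 (add 7h to convert from UTC-7).
Lila in UTC: 10:30-12:30, 14:30-19:30 (add 7h to convert from UTC-7).
Arjun in UTC: 09:30-12:30, 16:00-17:30 (subtract 4h to convert from UTC+4).
Divya ∩ Mei: 12:30-13:00, 16:30-17:30.
Divya ∩ Mei ∩ Jamal: 12:30-13:00.
Divya ∩ Mei ∩ Jamal ∩ Lila: ∅.
Divya ∩ Mei ∩ Jamal ∩ Lila ∩ Arjun: ∅.
There is no time when everyone is free.
No common window exists, so the longest block is 0 minutes.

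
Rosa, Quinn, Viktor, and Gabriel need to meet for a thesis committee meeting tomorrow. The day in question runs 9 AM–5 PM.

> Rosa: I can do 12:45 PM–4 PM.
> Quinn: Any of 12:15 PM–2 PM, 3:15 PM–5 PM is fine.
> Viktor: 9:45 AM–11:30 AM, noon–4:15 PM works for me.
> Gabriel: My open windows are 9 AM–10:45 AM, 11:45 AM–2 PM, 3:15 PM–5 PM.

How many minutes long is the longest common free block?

75

Rosa ∩ Quinn: 12:45-14:00, 15:15-16:00.
Rosa ∩ Quinn ∩ Viktor: 12:45-14:00, 15:15-16:00.
Rosa ∩ Quinn ∩ Viktor ∩ Gabriel: 12:45-14:00, 15:15-16:00.
The longest is 12:45-14:00 at 75 minutes.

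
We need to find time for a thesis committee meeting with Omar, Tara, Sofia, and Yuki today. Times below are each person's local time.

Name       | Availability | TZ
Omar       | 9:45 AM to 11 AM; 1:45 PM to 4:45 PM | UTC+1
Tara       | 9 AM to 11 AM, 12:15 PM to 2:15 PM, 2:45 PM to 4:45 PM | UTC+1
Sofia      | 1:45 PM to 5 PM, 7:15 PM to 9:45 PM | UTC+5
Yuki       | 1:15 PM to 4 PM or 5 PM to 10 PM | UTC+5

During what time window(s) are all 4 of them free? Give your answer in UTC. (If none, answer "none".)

Omar in UTC: 08:45-10:00, 12:45-15:45 (subtract 1h to convert from UTC+1).
Tara in UTC: 08:00-10:00, 11:15-13:15, 13:45-15:45 (subtract 1h to convert from UTC+1).
Sofia in UTC: 08:45-12:00, 14:15-16:45 (subtract 5h to convert from UTC+5).
Yuki in UTC: 08:15-11:00, 12:00-17:00 (subtract 5h to convert from UTC+5).
Omar ∩ Tara: 08:45-10:00, 12:45-13:15, 13:45-15:45.
Omar ∩ Tara ∩ Sofia: 08:45-10:00, 14:15-15:45.
Omar ∩ Tara ∩ Sofia ∩ Yuki: 08:45-10:00, 14:15-15:45.

08:45-10:00, 14:15-15:45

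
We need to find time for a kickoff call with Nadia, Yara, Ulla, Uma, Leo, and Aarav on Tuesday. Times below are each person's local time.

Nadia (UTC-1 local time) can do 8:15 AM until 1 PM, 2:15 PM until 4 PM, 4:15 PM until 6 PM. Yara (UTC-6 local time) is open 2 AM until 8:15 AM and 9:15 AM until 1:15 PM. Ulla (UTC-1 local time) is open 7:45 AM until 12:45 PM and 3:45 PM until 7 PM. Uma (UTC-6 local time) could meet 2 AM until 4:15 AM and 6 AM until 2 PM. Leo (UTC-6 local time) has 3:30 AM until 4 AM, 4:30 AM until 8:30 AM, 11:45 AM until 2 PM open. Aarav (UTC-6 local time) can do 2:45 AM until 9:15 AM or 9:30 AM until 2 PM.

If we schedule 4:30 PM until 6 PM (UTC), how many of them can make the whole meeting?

Nadia in UTC: 09:15-14:00, 15:15-17:00, 17:15-19:00 (add 1h to convert from UTC-1).
Yara in UTC: 08:00-14:15, 15:15-19:15 (add 6h to convert from UTC-6).
Ulla in UTC: 08:45-13:45, 16:45-20:00 (add 1h to convert from UTC-1).
Uma in UTC: 08:00-10:15, 12:00-20:00 (add 6h to convert from UTC-6).
Leo in UTC: 09:30-10:00, 10:30-14:30, 17:45-20:00 (add 6h to convert from UTC-6).
Aarav in UTC: 08:45-15:15, 15:30-20:00 (add 6h to convert from UTC-6).
Yara, Uma, and Aarav can make the full 16:30-18:00 slot — that's 3.

3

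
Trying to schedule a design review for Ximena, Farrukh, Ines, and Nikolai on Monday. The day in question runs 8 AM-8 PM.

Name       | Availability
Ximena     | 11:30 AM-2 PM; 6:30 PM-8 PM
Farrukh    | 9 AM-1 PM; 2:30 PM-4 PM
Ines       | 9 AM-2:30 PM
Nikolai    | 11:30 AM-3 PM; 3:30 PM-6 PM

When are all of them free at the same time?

Ximena ∩ Farrukh: 11:30-13:00.
Ximena ∩ Farrukh ∩ Ines: 11:30-13:00.
Ximena ∩ Farrukh ∩ Ines ∩ Nikolai: 11:30-13:00.

11:30-13:00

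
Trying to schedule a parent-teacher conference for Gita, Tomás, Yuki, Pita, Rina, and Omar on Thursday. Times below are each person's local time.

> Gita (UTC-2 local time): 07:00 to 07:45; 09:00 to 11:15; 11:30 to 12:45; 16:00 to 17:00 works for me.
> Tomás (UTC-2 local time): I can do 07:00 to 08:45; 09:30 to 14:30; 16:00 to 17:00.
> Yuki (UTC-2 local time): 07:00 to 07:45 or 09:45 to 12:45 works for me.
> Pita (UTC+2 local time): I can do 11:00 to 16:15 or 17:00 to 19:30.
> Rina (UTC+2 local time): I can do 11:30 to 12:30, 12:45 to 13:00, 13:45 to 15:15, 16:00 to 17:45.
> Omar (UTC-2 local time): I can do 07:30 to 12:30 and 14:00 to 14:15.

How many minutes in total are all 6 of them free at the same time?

Gita in UTC: 09:00-09:45, 11:00-13:15, 13:30-14:45, 18:00-19:00 (add 2h to convert from UTC-2).
Tomás in UTC: 09:00-10:45, 11:30-16:30, 18:00-19:00 (add 2h to convert from UTC-2).
Yuki in UTC: 09:00-09:45, 11:45-14:45 (add 2h to convert from UTC-2).
Pita in UTC: 09:00-14:15, 15:00-17:30 (subtract 2h to convert from UTC+2).
Rina in UTC: 09:30-10:30, 10:45-11:00, 11:45-13:15, 14:00-15:45 (subtract 2h to convert from UTC+2).
Omar in UTC: 09:30-14:30, 16:00-16:15 (add 2h to convert from UTC-2).
Gita ∩ Tomás: 09:00-09:45, 11:30-13:15, 13:30-14:45, 18:00-19:00.
Gita ∩ Tomás ∩ Yuki: 09:00-09:45, 11:45-13:15, 13:30-14:45.
Gita ∩ Tomás ∩ Yuki ∩ Pita: 09:00-09:45, 11:45-13:15, 13:30-14:15.
Gita ∩ Tomás ∩ Yuki ∩ Pita ∩ Rina: 09:30-09:45, 11:45-13:15, 14:00-14:15.
Gita ∩ Tomás ∩ Yuki ∩ Pita ∩ Rina ∩ Omar: 09:30-09:45, 11:45-13:15, 14:00-14:15.
Summing the common windows: 15 + 90 + 15 = 120 minutes.

120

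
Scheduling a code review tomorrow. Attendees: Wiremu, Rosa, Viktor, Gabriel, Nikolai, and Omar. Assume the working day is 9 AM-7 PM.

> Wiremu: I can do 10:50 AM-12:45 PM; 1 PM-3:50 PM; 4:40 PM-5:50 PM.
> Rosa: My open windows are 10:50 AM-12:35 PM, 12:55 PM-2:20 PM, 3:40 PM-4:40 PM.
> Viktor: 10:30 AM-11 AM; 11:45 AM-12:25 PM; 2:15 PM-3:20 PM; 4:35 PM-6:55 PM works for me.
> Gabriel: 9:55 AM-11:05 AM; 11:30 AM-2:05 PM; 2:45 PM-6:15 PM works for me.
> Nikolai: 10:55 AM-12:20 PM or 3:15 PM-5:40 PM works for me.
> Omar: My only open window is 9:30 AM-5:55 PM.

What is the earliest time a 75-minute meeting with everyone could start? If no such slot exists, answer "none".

none

Wiremu ∩ Rosa: 10:50-12:35, 13:00-14:20, 15:40-15:50.
Wiremu ∩ Rosa ∩ Viktor: 10:50-11:00, 11:45-12:25, 14:15-14:20.
Wiremu ∩ Rosa ∩ Viktor ∩ Gabriel: 10:50-11:00, 11:45-12:25.
Wiremu ∩ Rosa ∩ Viktor ∩ Gabriel ∩ Nikolai: 10:55-11:00, 11:45-12:20.
Wiremu ∩ Rosa ∩ Viktor ∩ Gabriel ∩ Nikolai ∩ Omar: 10:55-11:00, 11:45-12:20.
So the common availability across everyone is 10:55-11:00, 11:45-12:20.
No common window is at least 75 minutes long.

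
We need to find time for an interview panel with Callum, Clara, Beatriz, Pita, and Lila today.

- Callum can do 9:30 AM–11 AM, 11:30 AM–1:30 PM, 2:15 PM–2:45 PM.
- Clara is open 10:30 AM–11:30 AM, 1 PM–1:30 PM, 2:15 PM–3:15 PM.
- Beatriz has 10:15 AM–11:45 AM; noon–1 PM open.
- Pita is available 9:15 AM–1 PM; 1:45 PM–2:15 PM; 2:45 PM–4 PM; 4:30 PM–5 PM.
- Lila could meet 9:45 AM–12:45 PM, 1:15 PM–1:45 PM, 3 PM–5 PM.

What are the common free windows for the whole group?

10:30-11:00

Callum ∩ Clara: 10:30-11:00, 13:00-13:30, 14:15-14:45.
Callum ∩ Clara ∩ Beatriz: 10:30-11:00.
Callum ∩ Clara ∩ Beatriz ∩ Pita: 10:30-11:00.
Callum ∩ Clara ∩ Beatriz ∩ Pita ∩ Lila: 10:30-11:00.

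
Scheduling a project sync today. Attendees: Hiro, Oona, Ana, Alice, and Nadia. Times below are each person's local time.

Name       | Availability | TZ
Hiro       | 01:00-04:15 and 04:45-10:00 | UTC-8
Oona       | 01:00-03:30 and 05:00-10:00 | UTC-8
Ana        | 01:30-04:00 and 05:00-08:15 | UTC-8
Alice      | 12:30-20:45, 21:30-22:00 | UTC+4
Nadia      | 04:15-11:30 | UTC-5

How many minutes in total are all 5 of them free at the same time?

315

Hiro in UTC: 09:00-12:15, 12:45-18:00 (add 8h to convert from UTC-8).
Oona in UTC: 09:00-11:30, 13:00-18:00 (add 8h to convert from UTC-8).
Ana in UTC: 09:30-12:00, 13:00-16:15 (add 8h to convert from UTC-8).
Alice in UTC: 08:30-16:45, 17:30-18:00 (subtract 4h to convert from UTC+4).
Nadia in UTC: 09:15-16:30 (add 5h to convert from UTC-5).
Hiro ∩ Oona: 09:00-11:30, 13:00-18:00.
Hiro ∩ Oona ∩ Ana: 09:30-11:30, 13:00-16:15.
Hiro ∩ Oona ∩ Ana ∩ Alice: 09:30-11:30, 13:00-16:15.
Hiro ∩ Oona ∩ Ana ∩ Alice ∩ Nadia: 09:30-11:30, 13:00-16:15.
Summing the common windows: 120 + 195 = 315 minutes.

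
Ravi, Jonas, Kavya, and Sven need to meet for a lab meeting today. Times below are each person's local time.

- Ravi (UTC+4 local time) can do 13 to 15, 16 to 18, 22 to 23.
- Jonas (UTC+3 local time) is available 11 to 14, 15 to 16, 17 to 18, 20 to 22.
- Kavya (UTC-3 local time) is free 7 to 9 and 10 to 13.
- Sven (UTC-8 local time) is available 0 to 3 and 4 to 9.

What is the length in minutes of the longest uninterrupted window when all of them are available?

Ravi in UTC: 09:00-11:00, 12:00-14:00, 18:00-19:00 (subtract 4h to convert from UTC+4).
Jonas in UTC: 08:00-11:00, 12:00-13:00, 14:00-15:00, 17:00-19:00 (subtract 3h to convert from UTC+3).
Kavya in UTC: 10:00-12:00, 13:00-16:00 (add 3h to convert from UTC-3).
Sven in UTC: 08:00-11:00, 12:00-17:00 (add 8h to convert from UTC-8).
Ravi ∩ Jonas: 09:00-11:00, 12:00-13:00, 18:00-19:00.
Ravi ∩ Jonas ∩ Kavya: 10:00-11:00.
Ravi ∩ Jonas ∩ Kavya ∩ Sven: 10:00-11:00.
The longest is 10:00-11:00 at 60 minutes.

60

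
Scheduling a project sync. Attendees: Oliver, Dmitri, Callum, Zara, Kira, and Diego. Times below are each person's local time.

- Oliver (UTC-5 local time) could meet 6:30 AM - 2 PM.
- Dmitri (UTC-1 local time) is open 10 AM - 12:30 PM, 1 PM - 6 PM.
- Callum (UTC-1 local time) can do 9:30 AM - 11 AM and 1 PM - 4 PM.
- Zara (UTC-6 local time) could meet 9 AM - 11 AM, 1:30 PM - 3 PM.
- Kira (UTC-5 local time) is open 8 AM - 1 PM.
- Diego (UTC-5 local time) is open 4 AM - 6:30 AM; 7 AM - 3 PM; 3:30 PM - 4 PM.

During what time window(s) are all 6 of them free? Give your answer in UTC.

15:00-17:00

Oliver in UTC: 11:30-19:00 (add 5h to convert from UTC-5).
Dmitri in UTC: 11:00-13:30, 14:00-19:00 (add 1h to convert from UTC-1).
Callum in UTC: 10:30-12:00, 14:00-17:00 (add 1h to convert from UTC-1).
Zara in UTC: 15:00-17:00, 19:30-21:00 (add 6h to convert from UTC-6).
Kira in UTC: 13:00-18:00 (add 5h to convert from UTC-5).
Diego in UTC: 09:00-11:30, 12:00-20:00, 20:30-21:00 (add 5h to convert from UTC-5).
Oliver ∩ Dmitri: 11:30-13:30, 14:00-19:00.
Oliver ∩ Dmitri ∩ Callum: 11:30-12:00, 14:00-17:00.
Oliver ∩ Dmitri ∩ Callum ∩ Zara: 15:00-17:00.
Oliver ∩ Dmitri ∩ Callum ∩ Zara ∩ Kira: 15:00-17:00.
Oliver ∩ Dmitri ∩ Callum ∩ Zara ∩ Kira ∩ Diego: 15:00-17:00.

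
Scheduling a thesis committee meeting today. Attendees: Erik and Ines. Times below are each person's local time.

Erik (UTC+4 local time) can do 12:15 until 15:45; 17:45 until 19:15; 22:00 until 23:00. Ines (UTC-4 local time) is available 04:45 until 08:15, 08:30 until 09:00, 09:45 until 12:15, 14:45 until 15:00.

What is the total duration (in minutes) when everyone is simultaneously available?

Erik in UTC: 08:15-11:45, 13:45-15:15, 18:00-19:00 (subtract 4h to convert from UTC+4).
Ines in UTC: 08:45-12:15, 12:30-13:00, 13:45-16:15, 18:45-19:00 (add 4h to convert from UTC-4).
Erik ∩ Ines: 08:45-11:45, 13:45-15:15, 18:45-19:00.
Summing the common windows: 180 + 90 + 15 = 285 minutes.

285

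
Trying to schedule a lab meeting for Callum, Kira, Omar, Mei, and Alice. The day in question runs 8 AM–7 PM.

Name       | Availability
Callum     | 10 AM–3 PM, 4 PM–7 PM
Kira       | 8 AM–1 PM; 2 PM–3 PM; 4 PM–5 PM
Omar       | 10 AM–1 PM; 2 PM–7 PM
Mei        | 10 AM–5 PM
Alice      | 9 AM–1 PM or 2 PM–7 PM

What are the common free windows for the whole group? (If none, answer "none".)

Callum ∩ Kira: 10:00-13:00, 14:00-15:00, 16:00-17:00.
Callum ∩ Kira ∩ Omar: 10:00-13:00, 14:00-15:00, 16:00-17:00.
Callum ∩ Kira ∩ Omar ∩ Mei: 10:00-13:00, 14:00-15:00, 16:00-17:00.
Callum ∩ Kira ∩ Omar ∩ Mei ∩ Alice: 10:00-13:00, 14:00-15:00, 16:00-17:00.
Those are the intersection windows.

10:00-13:00, 14:00-15:00, 16:00-17:00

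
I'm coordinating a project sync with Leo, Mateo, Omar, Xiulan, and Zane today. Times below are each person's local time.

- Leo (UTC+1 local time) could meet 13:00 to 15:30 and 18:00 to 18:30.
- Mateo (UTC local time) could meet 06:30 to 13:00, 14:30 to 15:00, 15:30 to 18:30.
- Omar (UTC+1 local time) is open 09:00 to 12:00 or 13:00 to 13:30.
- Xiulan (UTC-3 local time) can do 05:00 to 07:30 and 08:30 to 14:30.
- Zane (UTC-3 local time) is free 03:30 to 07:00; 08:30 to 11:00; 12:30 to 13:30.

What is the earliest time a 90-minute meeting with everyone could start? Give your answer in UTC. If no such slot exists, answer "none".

Leo in UTC: 12:00-14:30, 17:00-17:30 (subtract 1h to convert from UTC+1).
Mateo in UTC: 06:30-13:00, 14:30-15:00, 15:30-18:30.
Omar in UTC: 08:00-11:00, 12:00-12:30 (subtract 1h to convert from UTC+1).
Xiulan in UTC: 08:00-10:30, 11:30-17:30 (add 3h to convert from UTC-3).
Zane in UTC: 06:30-10:00, 11:30-14:00, 15:30-16:30 (add 3h to convert from UTC-3).
Leo ∩ Mateo: 12:00-13:00, 17:00-17:30.
Leo ∩ Mateo ∩ Omar: 12:00-12:30.
Leo ∩ Mateo ∩ Omar ∩ Xiulan: 12:00-12:30.
Leo ∩ Mateo ∩ Omar ∩ Xiulan ∩ Zane: 12:00-12:30.
No common window is at least 90 minutes long.

none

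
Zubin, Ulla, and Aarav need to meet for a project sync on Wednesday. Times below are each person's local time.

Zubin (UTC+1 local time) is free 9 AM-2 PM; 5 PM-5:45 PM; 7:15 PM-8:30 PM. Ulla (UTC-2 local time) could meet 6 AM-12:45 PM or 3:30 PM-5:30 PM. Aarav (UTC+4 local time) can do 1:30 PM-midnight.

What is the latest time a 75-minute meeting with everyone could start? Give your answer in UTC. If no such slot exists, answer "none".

Zubin in UTC: 08:00-13:00, 16:00-16:45, 18:15-19:30 (subtract 1h to convert from UTC+1).
Ulla in UTC: 08:00-14:45, 17:30-19:30 (add 2h to convert from UTC-2).
Aarav in UTC: 09:30-20:00 (subtract 4h to convert from UTC+4).
Zubin ∩ Ulla: 08:00-13:00, 18:15-19:30.
Zubin ∩ Ulla ∩ Aarav: 09:30-13:00, 18:15-19:30.
Those are the intersection windows.
The last common window of at least 75 minutes is 18:15-19:30; a 75-minute meeting can start as late as 18:15 and still end by 19:30.

18:15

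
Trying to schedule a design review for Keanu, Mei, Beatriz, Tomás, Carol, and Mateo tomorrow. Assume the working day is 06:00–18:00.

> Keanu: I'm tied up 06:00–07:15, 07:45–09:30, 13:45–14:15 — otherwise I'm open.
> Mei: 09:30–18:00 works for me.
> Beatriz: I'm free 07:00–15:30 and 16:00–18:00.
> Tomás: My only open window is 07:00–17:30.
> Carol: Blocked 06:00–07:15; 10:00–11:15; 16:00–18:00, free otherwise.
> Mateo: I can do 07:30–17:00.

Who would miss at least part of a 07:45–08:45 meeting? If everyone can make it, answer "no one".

Keanu free: 07:15-07:45, 09:30-13:45, 14:15-18:00 (invert busy blocks within the working day).
Mei free: 09:30-18:00.
Beatriz free: 07:00-15:30, 16:00-18:00.
Tomás free: 07:00-17:30.
Carol free: 07:15-10:00, 11:15-16:00 (invert busy blocks within the working day).
Mateo free: 07:30-17:00.
Keanu: not fully free for 07:45-08:45. Mei: not fully free for 07:45-08:45. Beatriz: free for 07:45-08:45. Tomás: free for 07:45-08:45. Carol: free for 07:45-08:45. Mateo: free for 07:45-08:45.

Keanu, Mei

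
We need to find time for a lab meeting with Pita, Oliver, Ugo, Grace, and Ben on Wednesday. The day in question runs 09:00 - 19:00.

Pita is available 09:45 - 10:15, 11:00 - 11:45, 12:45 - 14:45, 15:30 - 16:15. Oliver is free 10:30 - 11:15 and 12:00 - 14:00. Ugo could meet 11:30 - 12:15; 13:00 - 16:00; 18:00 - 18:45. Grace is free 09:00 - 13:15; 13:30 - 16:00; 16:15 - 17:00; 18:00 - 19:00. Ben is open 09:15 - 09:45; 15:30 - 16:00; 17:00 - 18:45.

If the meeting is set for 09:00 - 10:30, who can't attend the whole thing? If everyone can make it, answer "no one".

Pita: not fully free for 09:00-10:30. Oliver: not fully free for 09:00-10:30. Ugo: not fully free for 09:00-10:30. Grace: free for 09:00-10:30. Ben: not fully free for 09:00-10:30.

Ben, Oliver, Pita, Ugo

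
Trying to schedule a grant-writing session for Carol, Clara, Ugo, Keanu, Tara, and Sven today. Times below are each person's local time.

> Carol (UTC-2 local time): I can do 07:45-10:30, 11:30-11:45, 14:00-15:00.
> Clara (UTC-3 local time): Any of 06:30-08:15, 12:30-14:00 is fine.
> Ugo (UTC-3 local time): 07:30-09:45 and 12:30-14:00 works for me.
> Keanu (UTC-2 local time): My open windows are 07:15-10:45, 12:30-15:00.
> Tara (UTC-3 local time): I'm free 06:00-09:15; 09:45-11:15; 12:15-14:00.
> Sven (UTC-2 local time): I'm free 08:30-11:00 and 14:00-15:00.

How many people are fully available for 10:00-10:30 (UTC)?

Carol in UTC: 09:45-12:30, 13:30-13:45, 16:00-17:00 (add 2h to convert from UTC-2).
Clara in UTC: 09:30-11:15, 15:30-17:00 (add 3h to convert from UTC-3).
Ugo in UTC: 10:30-12:45, 15:30-17:00 (add 3h to convert from UTC-3).
Keanu in UTC: 09:15-12:45, 14:30-17:00 (add 2h to convert from UTC-2).
Tara in UTC: 09:00-12:15, 12:45-14:15, 15:15-17:00 (add 3h to convert from UTC-3).
Sven in UTC: 10:30-13:00, 16:00-17:00 (add 2h to convert from UTC-2).
Carol, Clara, Keanu, and Tara can make the full 10:00-10:30 slot — that's 4.

4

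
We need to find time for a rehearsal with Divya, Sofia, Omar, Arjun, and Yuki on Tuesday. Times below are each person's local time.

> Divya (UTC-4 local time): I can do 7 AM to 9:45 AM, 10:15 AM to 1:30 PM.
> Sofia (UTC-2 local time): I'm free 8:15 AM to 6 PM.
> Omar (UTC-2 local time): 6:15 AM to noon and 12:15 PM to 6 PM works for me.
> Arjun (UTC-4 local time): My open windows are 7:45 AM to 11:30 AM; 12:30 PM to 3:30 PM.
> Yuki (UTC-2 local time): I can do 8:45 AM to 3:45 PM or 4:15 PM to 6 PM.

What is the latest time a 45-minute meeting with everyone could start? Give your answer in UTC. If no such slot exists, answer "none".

16:45

Divya in UTC: 11:00-13:45, 14:15-17:30 (add 4h to convert from UTC-4).
Sofia in UTC: 10:15-20:00 (add 2h to convert from UTC-2).
Omar in UTC: 08:15-14:00, 14:15-20:00 (add 2h to convert from UTC-2).
Arjun in UTC: 11:45-15:30, 16:30-19:30 (add 4h to convert from UTC-4).
Yuki in UTC: 10:45-17:45, 18:15-20:00 (add 2h to convert from UTC-2).
Divya ∩ Sofia: 11:00-13:45, 14:15-17:30.
Divya ∩ Sofia ∩ Omar: 11:00-13:45, 14:15-17:30.
Divya ∩ Sofia ∩ Omar ∩ Arjun: 11:45-13:45, 14:15-15:30, 16:30-17:30.
Divya ∩ Sofia ∩ Omar ∩ Arjun ∩ Yuki: 11:45-13:45, 14:15-15:30, 16:30-17:30.
Those are the intersection windows.
The last common window of at least 45 minutes is 16:30-17:30; a 45-minute meeting can start as late as 16:45 and still end by 17:30.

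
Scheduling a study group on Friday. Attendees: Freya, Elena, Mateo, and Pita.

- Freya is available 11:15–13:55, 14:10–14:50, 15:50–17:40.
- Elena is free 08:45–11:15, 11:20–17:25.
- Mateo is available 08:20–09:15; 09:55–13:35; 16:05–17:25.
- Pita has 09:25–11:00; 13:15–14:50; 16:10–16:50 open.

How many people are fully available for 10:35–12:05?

1

Mateo can make the full 10:35-12:05 slot — that's 1.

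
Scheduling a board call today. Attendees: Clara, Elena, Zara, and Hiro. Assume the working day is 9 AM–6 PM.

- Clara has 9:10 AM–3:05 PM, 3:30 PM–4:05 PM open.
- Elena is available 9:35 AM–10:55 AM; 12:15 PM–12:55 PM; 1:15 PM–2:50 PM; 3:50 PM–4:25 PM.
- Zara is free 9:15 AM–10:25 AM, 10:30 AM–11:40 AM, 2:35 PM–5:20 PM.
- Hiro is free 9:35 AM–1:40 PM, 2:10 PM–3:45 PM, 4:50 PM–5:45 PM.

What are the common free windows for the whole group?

Clara ∩ Elena: 09:35-10:55, 12:15-12:55, 13:15-14:50, 15:50-16:05.
Clara ∩ Elena ∩ Zara: 09:35-10:25, 10:30-10:55, 14:35-14:50, 15:50-16:05.
Clara ∩ Elena ∩ Zara ∩ Hiro: 09:35-10:25, 10:30-10:55, 14:35-14:50.

09:35-10:25, 10:30-10:55, 14:35-14:50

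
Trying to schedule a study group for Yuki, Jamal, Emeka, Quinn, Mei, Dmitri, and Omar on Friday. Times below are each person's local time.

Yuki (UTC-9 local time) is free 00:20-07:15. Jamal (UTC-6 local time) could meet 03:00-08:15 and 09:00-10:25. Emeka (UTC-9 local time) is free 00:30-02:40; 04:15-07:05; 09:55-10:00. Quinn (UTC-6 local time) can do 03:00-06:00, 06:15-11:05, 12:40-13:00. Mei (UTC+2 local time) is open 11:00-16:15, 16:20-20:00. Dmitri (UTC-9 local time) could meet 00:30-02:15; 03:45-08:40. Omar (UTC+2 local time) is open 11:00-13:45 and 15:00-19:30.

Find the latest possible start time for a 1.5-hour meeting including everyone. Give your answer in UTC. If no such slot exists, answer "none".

Yuki in UTC: 09:20-16:15 (add 9h to convert from UTC-9).
Jamal in UTC: 09:00-14:15, 15:00-16:25 (add 6h to convert from UTC-6).
Emeka in UTC: 09:30-11:40, 13:15-16:05, 18:55-19:00 (add 9h to convert from UTC-9).
Quinn in UTC: 09:00-12:00, 12:15-17:05, 18:40-19:00 (add 6h to convert from UTC-6).
Mei in UTC: 09:00-14:15, 14:20-18:00 (subtract 2h to convert from UTC+2).
Dmitri in UTC: 09:30-11:15, 12:45-17:40 (add 9h to convert from UTC-9).
Omar in UTC: 09:00-11:45, 13:00-17:30 (subtract 2h to convert from UTC+2).
Yuki ∩ Jamal: 09:20-14:15, 15:00-16:15.
Yuki ∩ Jamal ∩ Emeka: 09:30-11:40, 13:15-14:15, 15:00-16:05.
Yuki ∩ Jamal ∩ Emeka ∩ Quinn: 09:30-11:40, 13:15-14:15, 15:00-16:05.
Yuki ∩ Jamal ∩ Emeka ∩ Quinn ∩ Mei: 09:30-11:40, 13:15-14:15, 15:00-16:05.
Yuki ∩ Jamal ∩ Emeka ∩ Quinn ∩ Mei ∩ Dmitri: 09:30-11:15, 13:15-14:15, 15:00-16:05.
Yuki ∩ Jamal ∩ Emeka ∩ Quinn ∩ Mei ∩ Dmitri ∩ Omar: 09:30-11:15, 13:15-14:15, 15:00-16:05.
The last common window of at least 90 minutes is 09:30-11:15; a 90-minute meeting can start as late as 09:45 and still end by 11:15.

09:45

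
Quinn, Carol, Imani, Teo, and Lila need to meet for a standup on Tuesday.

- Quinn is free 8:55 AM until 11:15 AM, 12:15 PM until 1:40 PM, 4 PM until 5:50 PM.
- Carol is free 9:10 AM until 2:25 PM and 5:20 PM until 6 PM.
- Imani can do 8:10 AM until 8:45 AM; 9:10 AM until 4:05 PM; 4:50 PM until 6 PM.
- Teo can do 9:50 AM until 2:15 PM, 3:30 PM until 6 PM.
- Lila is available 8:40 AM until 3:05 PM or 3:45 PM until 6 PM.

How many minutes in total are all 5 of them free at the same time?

Quinn ∩ Carol: 09:10-11:15, 12:15-13:40, 17:20-17:50.
Quinn ∩ Carol ∩ Imani: 09:10-11:15, 12:15-13:40, 17:20-17:50.
Quinn ∩ Carol ∩ Imani ∩ Teo: 09:50-11:15, 12:15-13:40, 17:20-17:50.
Quinn ∩ Carol ∩ Imani ∩ Teo ∩ Lila: 09:50-11:15, 12:15-13:40, 17:20-17:50.
Those are the intersection windows.
Summing the common windows: 85 + 85 + 30 = 200 minutes.

200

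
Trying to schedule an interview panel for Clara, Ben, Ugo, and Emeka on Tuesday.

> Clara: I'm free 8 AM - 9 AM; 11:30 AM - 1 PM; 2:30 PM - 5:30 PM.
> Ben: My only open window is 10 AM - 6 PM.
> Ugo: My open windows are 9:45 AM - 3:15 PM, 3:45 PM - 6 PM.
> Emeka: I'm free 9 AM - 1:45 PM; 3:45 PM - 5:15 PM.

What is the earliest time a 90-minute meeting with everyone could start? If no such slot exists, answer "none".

Clara ∩ Ben: 11:30-13:00, 14:30-17:30.
Clara ∩ Ben ∩ Ugo: 11:30-13:00, 14:30-15:15, 15:45-17:30.
Clara ∩ Ben ∩ Ugo ∩ Emeka: 11:30-13:00, 15:45-17:15.
Those are the intersection windows.
The first common window of at least 90 minutes is 11:30-13:00, so the earliest start is 11:30.

11:30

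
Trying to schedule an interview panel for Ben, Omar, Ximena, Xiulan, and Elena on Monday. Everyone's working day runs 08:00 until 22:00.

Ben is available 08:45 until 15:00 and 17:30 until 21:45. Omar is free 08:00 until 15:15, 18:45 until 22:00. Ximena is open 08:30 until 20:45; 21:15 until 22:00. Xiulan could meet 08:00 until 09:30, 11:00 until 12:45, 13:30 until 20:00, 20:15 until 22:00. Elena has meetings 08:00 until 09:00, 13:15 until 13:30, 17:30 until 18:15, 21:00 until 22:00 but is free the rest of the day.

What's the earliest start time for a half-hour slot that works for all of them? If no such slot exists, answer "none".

09:00

Ben free: 08:45-15:00, 17:30-21:45.
Omar free: 08:00-15:15, 18:45-22:00.
Ximena free: 08:30-20:45, 21:15-22:00.
Xiulan free: 08:00-09:30, 11:00-12:45, 13:30-20:00, 20:15-22:00.
Elena free: 09:00-13:15, 13:30-17:30, 18:15-21:00 (invert busy blocks within the working day).
Ben ∩ Omar: 08:45-15:00, 18:45-21:45.
Ben ∩ Omar ∩ Ximena: 08:45-15:00, 18:45-20:45, 21:15-21:45.
Ben ∩ Omar ∩ Ximena ∩ Xiulan: 08:45-09:30, 11:00-12:45, 13:30-15:00, 18:45-20:00, 20:15-20:45, 21:15-21:45.
Ben ∩ Omar ∩ Ximena ∩ Xiulan ∩ Elena: 09:00-09:30, 11:00-12:45, 13:30-15:00, 18:45-20:00, 20:15-20:45.
Those are the intersection windows.
The first common window of at least 30 minutes is 09:00-09:30, so the earliest start is 09:00.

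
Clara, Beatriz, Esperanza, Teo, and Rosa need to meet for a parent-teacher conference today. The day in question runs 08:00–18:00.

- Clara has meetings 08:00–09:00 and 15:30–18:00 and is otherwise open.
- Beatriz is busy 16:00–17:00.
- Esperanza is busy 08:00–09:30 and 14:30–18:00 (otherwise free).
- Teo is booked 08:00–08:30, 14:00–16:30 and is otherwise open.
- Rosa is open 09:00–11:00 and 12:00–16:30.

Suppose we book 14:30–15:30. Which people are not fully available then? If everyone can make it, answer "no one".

Esperanza, Teo

Clara free: 09:00-15:30 (invert busy blocks within the working day).
Beatriz free: 08:00-16:00, 17:00-18:00 (invert busy blocks within the working day).
Esperanza free: 09:30-14:30 (invert busy blocks within the working day).
Teo free: 08:30-14:00, 16:30-18:00 (invert busy blocks within the working day).
Rosa free: 09:00-11:00, 12:00-16:30.
Clara: free for 14:30-15:30. Beatriz: free for 14:30-15:30. Esperanza: not fully free for 14:30-15:30. Teo: not fully free for 14:30-15:30. Rosa: free for 14:30-15:30.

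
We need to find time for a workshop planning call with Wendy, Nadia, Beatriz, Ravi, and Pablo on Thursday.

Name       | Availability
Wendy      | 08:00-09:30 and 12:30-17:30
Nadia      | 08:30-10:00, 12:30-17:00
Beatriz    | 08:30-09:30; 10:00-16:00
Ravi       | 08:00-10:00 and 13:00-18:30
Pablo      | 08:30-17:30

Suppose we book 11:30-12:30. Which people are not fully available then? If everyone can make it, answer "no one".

Wendy: not fully free for 11:30-12:30. Nadia: not fully free for 11:30-12:30. Beatriz: free for 11:30-12:30. Ravi: not fully free for 11:30-12:30. Pablo: free for 11:30-12:30.

Nadia, Ravi, Wendy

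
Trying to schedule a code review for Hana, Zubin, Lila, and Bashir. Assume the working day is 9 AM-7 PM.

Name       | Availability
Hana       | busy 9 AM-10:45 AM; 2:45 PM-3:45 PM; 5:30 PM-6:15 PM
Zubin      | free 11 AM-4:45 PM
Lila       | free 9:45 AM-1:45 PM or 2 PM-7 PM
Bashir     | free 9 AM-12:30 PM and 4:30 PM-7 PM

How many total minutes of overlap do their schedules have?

105

Hana free: 10:45-14:45, 15:45-17:30, 18:15-19:00 (invert busy blocks within the working day).
Zubin free: 11:00-16:45.
Lila free: 09:45-13:45, 14:00-19:00.
Bashir free: 09:00-12:30, 16:30-19:00.
Hana ∩ Zubin: 11:00-14:45, 15:45-16:45.
Hana ∩ Zubin ∩ Lila: 11:00-13:45, 14:00-14:45, 15:45-16:45.
Hana ∩ Zubin ∩ Lila ∩ Bashir: 11:00-12:30, 16:30-16:45.
So the common availability across everyone is 11:00-12:30, 16:30-16:45.
Summing the common windows: 90 + 15 = 105 minutes.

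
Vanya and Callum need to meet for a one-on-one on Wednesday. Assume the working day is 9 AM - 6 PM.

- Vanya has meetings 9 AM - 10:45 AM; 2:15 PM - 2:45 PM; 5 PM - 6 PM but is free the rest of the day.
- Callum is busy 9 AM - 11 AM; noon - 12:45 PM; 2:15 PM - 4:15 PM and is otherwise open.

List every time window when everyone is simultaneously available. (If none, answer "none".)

11:00-12:00, 12:45-14:15, 16:15-17:00

Vanya free: 10:45-14:15, 14:45-17:00 (invert busy blocks within the working day).
Callum free: 11:00-12:00, 12:45-14:15, 16:15-18:00 (invert busy blocks within the working day).
Vanya ∩ Callum: 11:00-12:00, 12:45-14:15, 16:15-17:00.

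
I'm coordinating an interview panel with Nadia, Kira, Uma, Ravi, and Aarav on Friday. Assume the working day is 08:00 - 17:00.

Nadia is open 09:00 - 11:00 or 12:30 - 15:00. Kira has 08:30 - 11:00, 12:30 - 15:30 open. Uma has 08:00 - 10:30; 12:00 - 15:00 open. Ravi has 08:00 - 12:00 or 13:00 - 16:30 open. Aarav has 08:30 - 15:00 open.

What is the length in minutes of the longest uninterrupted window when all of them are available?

Nadia ∩ Kira: 09:00-11:00, 12:30-15:00.
Nadia ∩ Kira ∩ Uma: 09:00-10:30, 12:30-15:00.
Nadia ∩ Kira ∩ Uma ∩ Ravi: 09:00-10:30, 13:00-15:00.
Nadia ∩ Kira ∩ Uma ∩ Ravi ∩ Aarav: 09:00-10:30, 13:00-15:00.
The longest is 13:00-15:00 at 120 minutes.

120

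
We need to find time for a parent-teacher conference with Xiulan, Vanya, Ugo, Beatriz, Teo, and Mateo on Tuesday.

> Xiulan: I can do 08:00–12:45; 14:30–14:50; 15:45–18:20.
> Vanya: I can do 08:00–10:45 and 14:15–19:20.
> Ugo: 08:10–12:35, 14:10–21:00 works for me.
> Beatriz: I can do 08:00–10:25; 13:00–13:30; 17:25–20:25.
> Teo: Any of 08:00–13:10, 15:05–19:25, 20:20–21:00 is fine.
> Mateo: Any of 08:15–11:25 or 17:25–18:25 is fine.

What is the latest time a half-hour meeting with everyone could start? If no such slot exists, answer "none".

Xiulan ∩ Vanya: 08:00-10:45, 14:30-14:50, 15:45-18:20.
Xiulan ∩ Vanya ∩ Ugo: 08:10-10:45, 14:30-14:50, 15:45-18:20.
Xiulan ∩ Vanya ∩ Ugo ∩ Beatriz: 08:10-10:25, 17:25-18:20.
Xiulan ∩ Vanya ∩ Ugo ∩ Beatriz ∩ Teo: 08:10-10:25, 17:25-18:20.
Xiulan ∩ Vanya ∩ Ugo ∩ Beatriz ∩ Teo ∩ Mateo: 08:15-10:25, 17:25-18:20.
The last common window of at least 30 minutes is 17:25-18:20; a 30-minute meeting can start as late as 17:50 and still end by 18:20.

17:50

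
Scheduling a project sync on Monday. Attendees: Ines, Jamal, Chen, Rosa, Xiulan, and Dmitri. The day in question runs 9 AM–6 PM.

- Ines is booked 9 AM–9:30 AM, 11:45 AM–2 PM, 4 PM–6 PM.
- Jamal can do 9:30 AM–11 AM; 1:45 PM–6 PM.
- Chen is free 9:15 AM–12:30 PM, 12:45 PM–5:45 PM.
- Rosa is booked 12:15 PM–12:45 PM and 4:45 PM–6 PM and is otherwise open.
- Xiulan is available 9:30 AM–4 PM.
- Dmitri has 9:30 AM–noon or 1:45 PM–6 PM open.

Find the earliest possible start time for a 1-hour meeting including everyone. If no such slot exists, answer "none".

09:30

Ines free: 09:30-11:45, 14:00-16:00 (invert busy blocks within the working day).
Jamal free: 09:30-11:00, 13:45-18:00.
Chen free: 09:15-12:30, 12:45-17:45.
Rosa free: 09:00-12:15, 12:45-16:45 (invert busy blocks within the working day).
Xiulan free: 09:30-16:00.
Dmitri free: 09:30-12:00, 13:45-18:00.
Ines ∩ Jamal: 09:30-11:00, 14:00-16:00.
Ines ∩ Jamal ∩ Chen: 09:30-11:00, 14:00-16:00.
Ines ∩ Jamal ∩ Chen ∩ Rosa: 09:30-11:00, 14:00-16:00.
Ines ∩ Jamal ∩ Chen ∩ Rosa ∩ Xiulan: 09:30-11:00, 14:00-16:00.
Ines ∩ Jamal ∩ Chen ∩ Rosa ∩ Xiulan ∩ Dmitri: 09:30-11:00, 14:00-16:00.
The first common window of at least 60 minutes is 09:30-11:00, so the earliest start is 09:30.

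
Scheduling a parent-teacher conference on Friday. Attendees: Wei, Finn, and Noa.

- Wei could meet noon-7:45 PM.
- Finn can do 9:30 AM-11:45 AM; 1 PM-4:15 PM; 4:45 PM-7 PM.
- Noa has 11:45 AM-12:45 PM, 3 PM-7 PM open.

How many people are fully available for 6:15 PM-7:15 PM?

Wei can make the full 18:15-19:15 slot — that's 1.

1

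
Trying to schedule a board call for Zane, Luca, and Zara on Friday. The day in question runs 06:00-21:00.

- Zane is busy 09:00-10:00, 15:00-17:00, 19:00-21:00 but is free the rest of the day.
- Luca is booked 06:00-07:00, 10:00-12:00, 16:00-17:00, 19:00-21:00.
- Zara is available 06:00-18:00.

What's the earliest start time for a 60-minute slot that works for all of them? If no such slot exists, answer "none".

07:00

Zane free: 06:00-09:00, 10:00-15:00, 17:00-19:00 (invert busy blocks within the working day).
Luca free: 07:00-10:00, 12:00-16:00, 17:00-19:00 (invert busy blocks within the working day).
Zara free: 06:00-18:00.
Zane ∩ Luca: 07:00-09:00, 12:00-15:00, 17:00-19:00.
Zane ∩ Luca ∩ Zara: 07:00-09:00, 12:00-15:00, 17:00-18:00.
Those are the intersection windows.
The first common window of at least 60 minutes is 07:00-09:00, so the earliest start is 07:00.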